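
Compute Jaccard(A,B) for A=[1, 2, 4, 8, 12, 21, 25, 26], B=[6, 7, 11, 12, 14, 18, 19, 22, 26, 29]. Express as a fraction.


A intersect B = [12, 26]
|A intersect B| = 2
A union B = [1, 2, 4, 6, 7, 8, 11, 12, 14, 18, 19, 21, 22, 25, 26, 29]
|A union B| = 16
Jaccard = 2/16 = 1/8

1/8


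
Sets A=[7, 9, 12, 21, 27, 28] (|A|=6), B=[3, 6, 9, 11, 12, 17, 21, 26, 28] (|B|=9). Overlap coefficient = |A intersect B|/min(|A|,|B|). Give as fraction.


A intersect B = [9, 12, 21, 28]
|A intersect B| = 4
min(|A|, |B|) = min(6, 9) = 6
Overlap = 4 / 6 = 2/3

2/3


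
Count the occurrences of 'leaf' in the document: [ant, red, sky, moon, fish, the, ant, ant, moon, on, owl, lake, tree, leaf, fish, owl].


Document has 16 words
Scanning for 'leaf':
Found at positions: [13]
Count = 1

1


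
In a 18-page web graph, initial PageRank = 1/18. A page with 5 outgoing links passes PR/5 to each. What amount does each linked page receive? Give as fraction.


Initial PR = 1/18 = 1/18
Outlinks = 5
Contribution per link = PR / outlinks
= 1/18 / 5
= 1/90

1/90


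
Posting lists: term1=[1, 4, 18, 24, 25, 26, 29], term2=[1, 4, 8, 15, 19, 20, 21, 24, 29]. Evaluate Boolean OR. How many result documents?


Boolean OR: find union of posting lists
term1 docs: [1, 4, 18, 24, 25, 26, 29]
term2 docs: [1, 4, 8, 15, 19, 20, 21, 24, 29]
Union: [1, 4, 8, 15, 18, 19, 20, 21, 24, 25, 26, 29]
|union| = 12

12


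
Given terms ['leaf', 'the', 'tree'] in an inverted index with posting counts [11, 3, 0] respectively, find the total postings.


Summing posting list sizes:
'leaf': 11 postings
'the': 3 postings
'tree': 0 postings
Total = 11 + 3 + 0 = 14

14


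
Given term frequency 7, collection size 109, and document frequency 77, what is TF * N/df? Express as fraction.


TF * (N/df)
= 7 * (109/77)
= 7 * 109/77
= 109/11

109/11


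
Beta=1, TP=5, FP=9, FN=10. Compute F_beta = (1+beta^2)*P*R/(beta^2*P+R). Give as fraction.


P = TP/(TP+FP) = 5/14 = 5/14
R = TP/(TP+FN) = 5/15 = 1/3
beta^2 = 1^2 = 1
(1 + beta^2) = 2
Numerator = (1+beta^2)*P*R = 5/21
Denominator = beta^2*P + R = 5/14 + 1/3 = 29/42
F_beta = 10/29

10/29


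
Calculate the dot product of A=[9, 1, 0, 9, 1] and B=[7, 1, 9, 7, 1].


Dot product = sum of element-wise products
A[0]*B[0] = 9*7 = 63
A[1]*B[1] = 1*1 = 1
A[2]*B[2] = 0*9 = 0
A[3]*B[3] = 9*7 = 63
A[4]*B[4] = 1*1 = 1
Sum = 63 + 1 + 0 + 63 + 1 = 128

128


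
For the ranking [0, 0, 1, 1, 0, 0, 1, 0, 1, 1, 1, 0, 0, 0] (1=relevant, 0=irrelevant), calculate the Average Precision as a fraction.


Computing P@k for each relevant position:
Position 1: not relevant
Position 2: not relevant
Position 3: relevant, P@3 = 1/3 = 1/3
Position 4: relevant, P@4 = 2/4 = 1/2
Position 5: not relevant
Position 6: not relevant
Position 7: relevant, P@7 = 3/7 = 3/7
Position 8: not relevant
Position 9: relevant, P@9 = 4/9 = 4/9
Position 10: relevant, P@10 = 5/10 = 1/2
Position 11: relevant, P@11 = 6/11 = 6/11
Position 12: not relevant
Position 13: not relevant
Position 14: not relevant
Sum of P@k = 1/3 + 1/2 + 3/7 + 4/9 + 1/2 + 6/11 = 1907/693
AP = 1907/693 / 6 = 1907/4158

1907/4158


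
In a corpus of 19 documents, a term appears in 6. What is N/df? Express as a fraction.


IDF ratio = N / df
= 19 / 6
= 19/6

19/6


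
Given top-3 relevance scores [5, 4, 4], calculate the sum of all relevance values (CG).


Cumulative Gain = sum of relevance scores
Position 1: rel=5, running sum=5
Position 2: rel=4, running sum=9
Position 3: rel=4, running sum=13
CG = 13

13


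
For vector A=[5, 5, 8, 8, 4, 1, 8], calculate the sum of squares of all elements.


|A|^2 = sum of squared components
A[0]^2 = 5^2 = 25
A[1]^2 = 5^2 = 25
A[2]^2 = 8^2 = 64
A[3]^2 = 8^2 = 64
A[4]^2 = 4^2 = 16
A[5]^2 = 1^2 = 1
A[6]^2 = 8^2 = 64
Sum = 25 + 25 + 64 + 64 + 16 + 1 + 64 = 259

259


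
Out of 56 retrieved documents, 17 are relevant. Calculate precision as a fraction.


Precision = relevant_retrieved / total_retrieved
= 17 / 56
= 17 / (17 + 39)
= 17/56

17/56


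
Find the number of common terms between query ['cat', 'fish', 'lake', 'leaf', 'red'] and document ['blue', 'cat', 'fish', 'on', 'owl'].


Query terms: ['cat', 'fish', 'lake', 'leaf', 'red']
Document terms: ['blue', 'cat', 'fish', 'on', 'owl']
Common terms: ['cat', 'fish']
Overlap count = 2

2


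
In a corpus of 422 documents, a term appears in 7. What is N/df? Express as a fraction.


IDF ratio = N / df
= 422 / 7
= 422/7

422/7


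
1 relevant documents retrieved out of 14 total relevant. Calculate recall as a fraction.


Recall = retrieved_relevant / total_relevant
= 1 / 14
= 1 / (1 + 13)
= 1/14

1/14


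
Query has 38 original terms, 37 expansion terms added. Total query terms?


Original terms: 38
Expansion terms: 37
Total = 38 + 37 = 75

75


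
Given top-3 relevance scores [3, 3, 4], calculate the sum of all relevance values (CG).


Cumulative Gain = sum of relevance scores
Position 1: rel=3, running sum=3
Position 2: rel=3, running sum=6
Position 3: rel=4, running sum=10
CG = 10

10


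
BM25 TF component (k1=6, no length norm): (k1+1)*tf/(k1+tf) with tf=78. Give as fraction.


BM25 TF component = (k1+1)*tf / (k1+tf)
k1 = 6, tf = 78
Numerator = (6+1)*78 = 546
Denominator = 6 + 78 = 84
= 546/84 = 13/2

13/2


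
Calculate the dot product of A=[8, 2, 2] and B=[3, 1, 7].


Dot product = sum of element-wise products
A[0]*B[0] = 8*3 = 24
A[1]*B[1] = 2*1 = 2
A[2]*B[2] = 2*7 = 14
Sum = 24 + 2 + 14 = 40

40


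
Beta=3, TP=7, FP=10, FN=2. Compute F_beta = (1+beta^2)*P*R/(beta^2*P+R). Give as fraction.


P = TP/(TP+FP) = 7/17 = 7/17
R = TP/(TP+FN) = 7/9 = 7/9
beta^2 = 3^2 = 9
(1 + beta^2) = 10
Numerator = (1+beta^2)*P*R = 490/153
Denominator = beta^2*P + R = 63/17 + 7/9 = 686/153
F_beta = 5/7

5/7


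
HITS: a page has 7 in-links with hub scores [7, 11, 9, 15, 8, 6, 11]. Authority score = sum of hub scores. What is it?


Authority = sum of hub scores of in-linkers
In-link 1: hub score = 7
In-link 2: hub score = 11
In-link 3: hub score = 9
In-link 4: hub score = 15
In-link 5: hub score = 8
In-link 6: hub score = 6
In-link 7: hub score = 11
Authority = 7 + 11 + 9 + 15 + 8 + 6 + 11 = 67

67


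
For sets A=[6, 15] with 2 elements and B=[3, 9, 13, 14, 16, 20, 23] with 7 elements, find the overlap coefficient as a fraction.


A intersect B = []
|A intersect B| = 0
min(|A|, |B|) = min(2, 7) = 2
Overlap = 0 / 2 = 0

0


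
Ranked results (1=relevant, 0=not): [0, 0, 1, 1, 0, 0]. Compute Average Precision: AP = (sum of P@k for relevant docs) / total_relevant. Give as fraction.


Computing P@k for each relevant position:
Position 1: not relevant
Position 2: not relevant
Position 3: relevant, P@3 = 1/3 = 1/3
Position 4: relevant, P@4 = 2/4 = 1/2
Position 5: not relevant
Position 6: not relevant
Sum of P@k = 1/3 + 1/2 = 5/6
AP = 5/6 / 2 = 5/12

5/12


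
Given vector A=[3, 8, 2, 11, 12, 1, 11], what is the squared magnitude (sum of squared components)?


|A|^2 = sum of squared components
A[0]^2 = 3^2 = 9
A[1]^2 = 8^2 = 64
A[2]^2 = 2^2 = 4
A[3]^2 = 11^2 = 121
A[4]^2 = 12^2 = 144
A[5]^2 = 1^2 = 1
A[6]^2 = 11^2 = 121
Sum = 9 + 64 + 4 + 121 + 144 + 1 + 121 = 464

464


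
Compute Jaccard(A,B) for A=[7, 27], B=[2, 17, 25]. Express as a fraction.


A intersect B = []
|A intersect B| = 0
A union B = [2, 7, 17, 25, 27]
|A union B| = 5
Jaccard = 0/5 = 0

0


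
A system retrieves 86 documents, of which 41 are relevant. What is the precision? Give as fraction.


Precision = relevant_retrieved / total_retrieved
= 41 / 86
= 41 / (41 + 45)
= 41/86

41/86


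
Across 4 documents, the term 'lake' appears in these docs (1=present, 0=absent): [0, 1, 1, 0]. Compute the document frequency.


Checking each document for 'lake':
Doc 1: absent
Doc 2: present
Doc 3: present
Doc 4: absent
df = sum of presences = 0 + 1 + 1 + 0 = 2

2


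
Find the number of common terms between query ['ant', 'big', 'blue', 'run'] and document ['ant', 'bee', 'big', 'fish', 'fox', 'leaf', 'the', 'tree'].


Query terms: ['ant', 'big', 'blue', 'run']
Document terms: ['ant', 'bee', 'big', 'fish', 'fox', 'leaf', 'the', 'tree']
Common terms: ['ant', 'big']
Overlap count = 2

2


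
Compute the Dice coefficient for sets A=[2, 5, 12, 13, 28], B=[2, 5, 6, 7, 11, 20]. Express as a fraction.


A intersect B = [2, 5]
|A intersect B| = 2
|A| = 5, |B| = 6
Dice = 2*2 / (5+6)
= 4 / 11 = 4/11

4/11


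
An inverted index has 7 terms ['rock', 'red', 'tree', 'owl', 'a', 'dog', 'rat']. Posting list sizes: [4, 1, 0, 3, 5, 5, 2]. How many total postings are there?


Summing posting list sizes:
'rock': 4 postings
'red': 1 postings
'tree': 0 postings
'owl': 3 postings
'a': 5 postings
'dog': 5 postings
'rat': 2 postings
Total = 4 + 1 + 0 + 3 + 5 + 5 + 2 = 20

20


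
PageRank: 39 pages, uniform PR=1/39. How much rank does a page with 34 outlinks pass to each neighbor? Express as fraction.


Initial PR = 1/39 = 1/39
Outlinks = 34
Contribution per link = PR / outlinks
= 1/39 / 34
= 1/1326

1/1326


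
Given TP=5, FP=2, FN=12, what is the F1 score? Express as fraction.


F1 = 2 * P * R / (P + R)
P = TP/(TP+FP) = 5/7 = 5/7
R = TP/(TP+FN) = 5/17 = 5/17
2 * P * R = 2 * 5/7 * 5/17 = 50/119
P + R = 5/7 + 5/17 = 120/119
F1 = 50/119 / 120/119 = 5/12

5/12


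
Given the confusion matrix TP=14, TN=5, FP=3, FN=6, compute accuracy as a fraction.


Accuracy = (TP + TN) / (TP + TN + FP + FN)
TP + TN = 14 + 5 = 19
Total = 14 + 5 + 3 + 6 = 28
Accuracy = 19 / 28 = 19/28

19/28


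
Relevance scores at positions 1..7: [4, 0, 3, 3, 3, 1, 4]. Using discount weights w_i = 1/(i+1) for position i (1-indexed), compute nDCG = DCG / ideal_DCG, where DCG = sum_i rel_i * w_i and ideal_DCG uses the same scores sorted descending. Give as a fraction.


Position discount weights w_i = 1/(i+1) for i=1..7:
Weights = [1/2, 1/3, 1/4, 1/5, 1/6, 1/7, 1/8]
Actual relevance: [4, 0, 3, 3, 3, 1, 4]
DCG = 4/2 + 0/3 + 3/4 + 3/5 + 3/6 + 1/7 + 4/8 = 629/140
Ideal relevance (sorted desc): [4, 4, 3, 3, 3, 1, 0]
Ideal DCG = 4/2 + 4/3 + 3/4 + 3/5 + 3/6 + 1/7 + 0/8 = 2237/420
nDCG = DCG / ideal_DCG = 629/140 / 2237/420 = 1887/2237

1887/2237


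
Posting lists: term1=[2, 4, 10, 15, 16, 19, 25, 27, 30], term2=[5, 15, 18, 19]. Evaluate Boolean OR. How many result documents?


Boolean OR: find union of posting lists
term1 docs: [2, 4, 10, 15, 16, 19, 25, 27, 30]
term2 docs: [5, 15, 18, 19]
Union: [2, 4, 5, 10, 15, 16, 18, 19, 25, 27, 30]
|union| = 11

11


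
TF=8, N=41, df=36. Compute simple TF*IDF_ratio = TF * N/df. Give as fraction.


TF * (N/df)
= 8 * (41/36)
= 8 * 41/36
= 82/9

82/9


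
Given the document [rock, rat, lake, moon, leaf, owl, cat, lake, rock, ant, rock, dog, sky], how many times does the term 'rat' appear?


Document has 13 words
Scanning for 'rat':
Found at positions: [1]
Count = 1

1


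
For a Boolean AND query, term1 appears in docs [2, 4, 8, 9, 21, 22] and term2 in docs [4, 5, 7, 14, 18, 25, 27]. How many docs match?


Boolean AND: find intersection of posting lists
term1 docs: [2, 4, 8, 9, 21, 22]
term2 docs: [4, 5, 7, 14, 18, 25, 27]
Intersection: [4]
|intersection| = 1

1


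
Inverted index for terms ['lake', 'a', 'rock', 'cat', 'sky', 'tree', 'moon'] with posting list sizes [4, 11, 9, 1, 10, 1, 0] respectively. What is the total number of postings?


Summing posting list sizes:
'lake': 4 postings
'a': 11 postings
'rock': 9 postings
'cat': 1 postings
'sky': 10 postings
'tree': 1 postings
'moon': 0 postings
Total = 4 + 11 + 9 + 1 + 10 + 1 + 0 = 36

36


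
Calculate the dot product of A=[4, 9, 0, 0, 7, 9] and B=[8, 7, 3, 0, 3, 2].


Dot product = sum of element-wise products
A[0]*B[0] = 4*8 = 32
A[1]*B[1] = 9*7 = 63
A[2]*B[2] = 0*3 = 0
A[3]*B[3] = 0*0 = 0
A[4]*B[4] = 7*3 = 21
A[5]*B[5] = 9*2 = 18
Sum = 32 + 63 + 0 + 0 + 21 + 18 = 134

134


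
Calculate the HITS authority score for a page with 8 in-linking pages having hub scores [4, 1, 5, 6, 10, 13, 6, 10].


Authority = sum of hub scores of in-linkers
In-link 1: hub score = 4
In-link 2: hub score = 1
In-link 3: hub score = 5
In-link 4: hub score = 6
In-link 5: hub score = 10
In-link 6: hub score = 13
In-link 7: hub score = 6
In-link 8: hub score = 10
Authority = 4 + 1 + 5 + 6 + 10 + 13 + 6 + 10 = 55

55


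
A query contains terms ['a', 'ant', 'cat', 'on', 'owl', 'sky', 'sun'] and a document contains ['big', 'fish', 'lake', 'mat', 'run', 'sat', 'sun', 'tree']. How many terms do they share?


Query terms: ['a', 'ant', 'cat', 'on', 'owl', 'sky', 'sun']
Document terms: ['big', 'fish', 'lake', 'mat', 'run', 'sat', 'sun', 'tree']
Common terms: ['sun']
Overlap count = 1

1


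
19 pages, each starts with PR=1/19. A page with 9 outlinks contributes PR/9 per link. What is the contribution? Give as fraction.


Initial PR = 1/19 = 1/19
Outlinks = 9
Contribution per link = PR / outlinks
= 1/19 / 9
= 1/171

1/171


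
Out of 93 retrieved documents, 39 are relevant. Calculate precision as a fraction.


Precision = relevant_retrieved / total_retrieved
= 39 / 93
= 39 / (39 + 54)
= 13/31

13/31


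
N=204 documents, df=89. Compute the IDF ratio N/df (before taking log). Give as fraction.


IDF ratio = N / df
= 204 / 89
= 204/89

204/89


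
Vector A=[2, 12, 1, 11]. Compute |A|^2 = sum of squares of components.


|A|^2 = sum of squared components
A[0]^2 = 2^2 = 4
A[1]^2 = 12^2 = 144
A[2]^2 = 1^2 = 1
A[3]^2 = 11^2 = 121
Sum = 4 + 144 + 1 + 121 = 270

270


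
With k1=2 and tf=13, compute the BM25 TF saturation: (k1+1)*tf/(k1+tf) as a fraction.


BM25 TF component = (k1+1)*tf / (k1+tf)
k1 = 2, tf = 13
Numerator = (2+1)*13 = 39
Denominator = 2 + 13 = 15
= 39/15 = 13/5

13/5


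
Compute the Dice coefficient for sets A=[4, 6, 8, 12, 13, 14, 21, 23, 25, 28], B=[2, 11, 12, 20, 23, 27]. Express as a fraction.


A intersect B = [12, 23]
|A intersect B| = 2
|A| = 10, |B| = 6
Dice = 2*2 / (10+6)
= 4 / 16 = 1/4

1/4


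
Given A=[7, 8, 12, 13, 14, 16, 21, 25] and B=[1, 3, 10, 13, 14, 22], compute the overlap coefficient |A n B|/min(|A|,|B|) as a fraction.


A intersect B = [13, 14]
|A intersect B| = 2
min(|A|, |B|) = min(8, 6) = 6
Overlap = 2 / 6 = 1/3

1/3


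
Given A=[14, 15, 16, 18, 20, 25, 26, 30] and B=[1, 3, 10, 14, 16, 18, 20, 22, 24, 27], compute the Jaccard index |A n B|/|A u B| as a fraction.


A intersect B = [14, 16, 18, 20]
|A intersect B| = 4
A union B = [1, 3, 10, 14, 15, 16, 18, 20, 22, 24, 25, 26, 27, 30]
|A union B| = 14
Jaccard = 4/14 = 2/7

2/7


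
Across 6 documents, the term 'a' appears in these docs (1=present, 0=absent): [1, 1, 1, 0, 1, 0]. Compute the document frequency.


Checking each document for 'a':
Doc 1: present
Doc 2: present
Doc 3: present
Doc 4: absent
Doc 5: present
Doc 6: absent
df = sum of presences = 1 + 1 + 1 + 0 + 1 + 0 = 4

4


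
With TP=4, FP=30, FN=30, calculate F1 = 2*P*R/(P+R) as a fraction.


F1 = 2 * P * R / (P + R)
P = TP/(TP+FP) = 4/34 = 2/17
R = TP/(TP+FN) = 4/34 = 2/17
2 * P * R = 2 * 2/17 * 2/17 = 8/289
P + R = 2/17 + 2/17 = 4/17
F1 = 8/289 / 4/17 = 2/17

2/17


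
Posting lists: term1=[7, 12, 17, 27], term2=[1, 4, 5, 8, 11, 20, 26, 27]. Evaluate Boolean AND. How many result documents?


Boolean AND: find intersection of posting lists
term1 docs: [7, 12, 17, 27]
term2 docs: [1, 4, 5, 8, 11, 20, 26, 27]
Intersection: [27]
|intersection| = 1

1


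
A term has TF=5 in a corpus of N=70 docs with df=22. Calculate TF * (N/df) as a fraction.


TF * (N/df)
= 5 * (70/22)
= 5 * 35/11
= 175/11

175/11


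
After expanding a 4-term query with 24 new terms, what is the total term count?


Original terms: 4
Expansion terms: 24
Total = 4 + 24 = 28

28


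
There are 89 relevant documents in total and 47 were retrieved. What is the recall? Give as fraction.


Recall = retrieved_relevant / total_relevant
= 47 / 89
= 47 / (47 + 42)
= 47/89

47/89


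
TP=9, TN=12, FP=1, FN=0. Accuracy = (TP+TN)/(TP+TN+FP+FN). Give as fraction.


Accuracy = (TP + TN) / (TP + TN + FP + FN)
TP + TN = 9 + 12 = 21
Total = 9 + 12 + 1 + 0 = 22
Accuracy = 21 / 22 = 21/22

21/22


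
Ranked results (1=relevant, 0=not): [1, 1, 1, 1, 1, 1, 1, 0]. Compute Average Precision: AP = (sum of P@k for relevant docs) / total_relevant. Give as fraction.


Computing P@k for each relevant position:
Position 1: relevant, P@1 = 1/1 = 1
Position 2: relevant, P@2 = 2/2 = 1
Position 3: relevant, P@3 = 3/3 = 1
Position 4: relevant, P@4 = 4/4 = 1
Position 5: relevant, P@5 = 5/5 = 1
Position 6: relevant, P@6 = 6/6 = 1
Position 7: relevant, P@7 = 7/7 = 1
Position 8: not relevant
Sum of P@k = 1 + 1 + 1 + 1 + 1 + 1 + 1 = 7
AP = 7 / 7 = 1

1


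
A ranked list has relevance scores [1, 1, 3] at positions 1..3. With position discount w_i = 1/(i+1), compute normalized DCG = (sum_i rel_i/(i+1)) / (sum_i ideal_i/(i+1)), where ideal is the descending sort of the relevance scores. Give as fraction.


Position discount weights w_i = 1/(i+1) for i=1..3:
Weights = [1/2, 1/3, 1/4]
Actual relevance: [1, 1, 3]
DCG = 1/2 + 1/3 + 3/4 = 19/12
Ideal relevance (sorted desc): [3, 1, 1]
Ideal DCG = 3/2 + 1/3 + 1/4 = 25/12
nDCG = DCG / ideal_DCG = 19/12 / 25/12 = 19/25

19/25


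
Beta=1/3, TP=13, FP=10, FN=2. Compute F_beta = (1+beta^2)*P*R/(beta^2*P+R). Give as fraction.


P = TP/(TP+FP) = 13/23 = 13/23
R = TP/(TP+FN) = 13/15 = 13/15
beta^2 = 1/3^2 = 1/9
(1 + beta^2) = 10/9
Numerator = (1+beta^2)*P*R = 338/621
Denominator = beta^2*P + R = 13/207 + 13/15 = 962/1035
F_beta = 65/111

65/111


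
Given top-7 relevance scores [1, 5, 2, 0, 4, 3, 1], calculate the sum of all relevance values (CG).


Cumulative Gain = sum of relevance scores
Position 1: rel=1, running sum=1
Position 2: rel=5, running sum=6
Position 3: rel=2, running sum=8
Position 4: rel=0, running sum=8
Position 5: rel=4, running sum=12
Position 6: rel=3, running sum=15
Position 7: rel=1, running sum=16
CG = 16

16


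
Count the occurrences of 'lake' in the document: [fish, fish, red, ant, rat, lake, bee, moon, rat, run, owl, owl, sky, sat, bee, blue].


Document has 16 words
Scanning for 'lake':
Found at positions: [5]
Count = 1

1


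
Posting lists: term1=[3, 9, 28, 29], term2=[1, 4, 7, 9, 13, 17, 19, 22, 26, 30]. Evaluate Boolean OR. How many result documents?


Boolean OR: find union of posting lists
term1 docs: [3, 9, 28, 29]
term2 docs: [1, 4, 7, 9, 13, 17, 19, 22, 26, 30]
Union: [1, 3, 4, 7, 9, 13, 17, 19, 22, 26, 28, 29, 30]
|union| = 13

13


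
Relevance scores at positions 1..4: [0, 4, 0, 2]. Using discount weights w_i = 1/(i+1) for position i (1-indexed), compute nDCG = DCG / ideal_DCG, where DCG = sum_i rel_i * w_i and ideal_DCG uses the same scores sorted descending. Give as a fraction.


Position discount weights w_i = 1/(i+1) for i=1..4:
Weights = [1/2, 1/3, 1/4, 1/5]
Actual relevance: [0, 4, 0, 2]
DCG = 0/2 + 4/3 + 0/4 + 2/5 = 26/15
Ideal relevance (sorted desc): [4, 2, 0, 0]
Ideal DCG = 4/2 + 2/3 + 0/4 + 0/5 = 8/3
nDCG = DCG / ideal_DCG = 26/15 / 8/3 = 13/20

13/20


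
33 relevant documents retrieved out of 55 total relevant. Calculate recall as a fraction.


Recall = retrieved_relevant / total_relevant
= 33 / 55
= 33 / (33 + 22)
= 3/5

3/5


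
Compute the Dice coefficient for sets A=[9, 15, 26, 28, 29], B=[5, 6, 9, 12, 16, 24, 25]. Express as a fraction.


A intersect B = [9]
|A intersect B| = 1
|A| = 5, |B| = 7
Dice = 2*1 / (5+7)
= 2 / 12 = 1/6

1/6


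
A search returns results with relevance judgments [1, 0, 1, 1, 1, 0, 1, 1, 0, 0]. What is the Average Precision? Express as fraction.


Computing P@k for each relevant position:
Position 1: relevant, P@1 = 1/1 = 1
Position 2: not relevant
Position 3: relevant, P@3 = 2/3 = 2/3
Position 4: relevant, P@4 = 3/4 = 3/4
Position 5: relevant, P@5 = 4/5 = 4/5
Position 6: not relevant
Position 7: relevant, P@7 = 5/7 = 5/7
Position 8: relevant, P@8 = 6/8 = 3/4
Position 9: not relevant
Position 10: not relevant
Sum of P@k = 1 + 2/3 + 3/4 + 4/5 + 5/7 + 3/4 = 983/210
AP = 983/210 / 6 = 983/1260

983/1260


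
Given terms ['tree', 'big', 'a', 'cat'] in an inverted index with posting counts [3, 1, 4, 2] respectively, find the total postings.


Summing posting list sizes:
'tree': 3 postings
'big': 1 postings
'a': 4 postings
'cat': 2 postings
Total = 3 + 1 + 4 + 2 = 10

10


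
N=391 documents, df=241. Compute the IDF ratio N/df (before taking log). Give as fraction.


IDF ratio = N / df
= 391 / 241
= 391/241

391/241


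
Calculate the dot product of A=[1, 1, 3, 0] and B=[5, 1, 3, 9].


Dot product = sum of element-wise products
A[0]*B[0] = 1*5 = 5
A[1]*B[1] = 1*1 = 1
A[2]*B[2] = 3*3 = 9
A[3]*B[3] = 0*9 = 0
Sum = 5 + 1 + 9 + 0 = 15

15


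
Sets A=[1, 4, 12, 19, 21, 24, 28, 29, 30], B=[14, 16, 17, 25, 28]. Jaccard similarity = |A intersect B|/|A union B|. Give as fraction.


A intersect B = [28]
|A intersect B| = 1
A union B = [1, 4, 12, 14, 16, 17, 19, 21, 24, 25, 28, 29, 30]
|A union B| = 13
Jaccard = 1/13 = 1/13

1/13


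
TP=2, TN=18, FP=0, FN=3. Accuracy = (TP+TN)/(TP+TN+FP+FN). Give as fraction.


Accuracy = (TP + TN) / (TP + TN + FP + FN)
TP + TN = 2 + 18 = 20
Total = 2 + 18 + 0 + 3 = 23
Accuracy = 20 / 23 = 20/23

20/23


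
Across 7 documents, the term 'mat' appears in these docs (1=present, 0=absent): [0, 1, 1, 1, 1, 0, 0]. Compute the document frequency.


Checking each document for 'mat':
Doc 1: absent
Doc 2: present
Doc 3: present
Doc 4: present
Doc 5: present
Doc 6: absent
Doc 7: absent
df = sum of presences = 0 + 1 + 1 + 1 + 1 + 0 + 0 = 4

4


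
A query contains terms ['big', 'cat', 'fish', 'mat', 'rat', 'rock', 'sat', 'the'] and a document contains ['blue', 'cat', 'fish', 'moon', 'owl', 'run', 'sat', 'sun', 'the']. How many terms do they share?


Query terms: ['big', 'cat', 'fish', 'mat', 'rat', 'rock', 'sat', 'the']
Document terms: ['blue', 'cat', 'fish', 'moon', 'owl', 'run', 'sat', 'sun', 'the']
Common terms: ['cat', 'fish', 'sat', 'the']
Overlap count = 4

4


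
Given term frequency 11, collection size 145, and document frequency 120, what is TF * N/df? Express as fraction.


TF * (N/df)
= 11 * (145/120)
= 11 * 29/24
= 319/24

319/24


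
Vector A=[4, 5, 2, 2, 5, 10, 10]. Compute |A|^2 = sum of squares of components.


|A|^2 = sum of squared components
A[0]^2 = 4^2 = 16
A[1]^2 = 5^2 = 25
A[2]^2 = 2^2 = 4
A[3]^2 = 2^2 = 4
A[4]^2 = 5^2 = 25
A[5]^2 = 10^2 = 100
A[6]^2 = 10^2 = 100
Sum = 16 + 25 + 4 + 4 + 25 + 100 + 100 = 274

274


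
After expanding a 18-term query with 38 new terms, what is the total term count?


Original terms: 18
Expansion terms: 38
Total = 18 + 38 = 56

56


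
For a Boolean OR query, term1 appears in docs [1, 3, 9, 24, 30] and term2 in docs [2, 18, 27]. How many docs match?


Boolean OR: find union of posting lists
term1 docs: [1, 3, 9, 24, 30]
term2 docs: [2, 18, 27]
Union: [1, 2, 3, 9, 18, 24, 27, 30]
|union| = 8

8


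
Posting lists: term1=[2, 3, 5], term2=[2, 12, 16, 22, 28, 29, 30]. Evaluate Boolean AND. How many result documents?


Boolean AND: find intersection of posting lists
term1 docs: [2, 3, 5]
term2 docs: [2, 12, 16, 22, 28, 29, 30]
Intersection: [2]
|intersection| = 1

1


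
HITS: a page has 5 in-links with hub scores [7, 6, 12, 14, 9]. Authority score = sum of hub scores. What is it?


Authority = sum of hub scores of in-linkers
In-link 1: hub score = 7
In-link 2: hub score = 6
In-link 3: hub score = 12
In-link 4: hub score = 14
In-link 5: hub score = 9
Authority = 7 + 6 + 12 + 14 + 9 = 48

48


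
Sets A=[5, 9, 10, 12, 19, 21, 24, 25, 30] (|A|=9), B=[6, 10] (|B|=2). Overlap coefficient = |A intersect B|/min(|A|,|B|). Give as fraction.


A intersect B = [10]
|A intersect B| = 1
min(|A|, |B|) = min(9, 2) = 2
Overlap = 1 / 2 = 1/2

1/2


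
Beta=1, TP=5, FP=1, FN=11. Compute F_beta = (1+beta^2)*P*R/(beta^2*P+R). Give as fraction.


P = TP/(TP+FP) = 5/6 = 5/6
R = TP/(TP+FN) = 5/16 = 5/16
beta^2 = 1^2 = 1
(1 + beta^2) = 2
Numerator = (1+beta^2)*P*R = 25/48
Denominator = beta^2*P + R = 5/6 + 5/16 = 55/48
F_beta = 5/11

5/11


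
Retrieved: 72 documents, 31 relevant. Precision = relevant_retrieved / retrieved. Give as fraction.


Precision = relevant_retrieved / total_retrieved
= 31 / 72
= 31 / (31 + 41)
= 31/72

31/72


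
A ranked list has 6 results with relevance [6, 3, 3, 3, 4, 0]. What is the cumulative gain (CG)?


Cumulative Gain = sum of relevance scores
Position 1: rel=6, running sum=6
Position 2: rel=3, running sum=9
Position 3: rel=3, running sum=12
Position 4: rel=3, running sum=15
Position 5: rel=4, running sum=19
Position 6: rel=0, running sum=19
CG = 19

19


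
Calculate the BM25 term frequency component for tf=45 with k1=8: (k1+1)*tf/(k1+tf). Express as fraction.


BM25 TF component = (k1+1)*tf / (k1+tf)
k1 = 8, tf = 45
Numerator = (8+1)*45 = 405
Denominator = 8 + 45 = 53
= 405/53 = 405/53

405/53


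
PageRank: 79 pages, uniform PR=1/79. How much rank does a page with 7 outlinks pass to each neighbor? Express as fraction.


Initial PR = 1/79 = 1/79
Outlinks = 7
Contribution per link = PR / outlinks
= 1/79 / 7
= 1/553

1/553


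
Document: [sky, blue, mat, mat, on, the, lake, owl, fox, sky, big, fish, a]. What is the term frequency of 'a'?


Document has 13 words
Scanning for 'a':
Found at positions: [12]
Count = 1

1


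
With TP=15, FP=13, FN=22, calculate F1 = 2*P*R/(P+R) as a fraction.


F1 = 2 * P * R / (P + R)
P = TP/(TP+FP) = 15/28 = 15/28
R = TP/(TP+FN) = 15/37 = 15/37
2 * P * R = 2 * 15/28 * 15/37 = 225/518
P + R = 15/28 + 15/37 = 975/1036
F1 = 225/518 / 975/1036 = 6/13

6/13


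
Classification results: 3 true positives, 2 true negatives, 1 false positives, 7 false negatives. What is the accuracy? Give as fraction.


Accuracy = (TP + TN) / (TP + TN + FP + FN)
TP + TN = 3 + 2 = 5
Total = 3 + 2 + 1 + 7 = 13
Accuracy = 5 / 13 = 5/13

5/13


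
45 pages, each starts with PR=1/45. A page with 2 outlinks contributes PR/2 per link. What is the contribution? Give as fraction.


Initial PR = 1/45 = 1/45
Outlinks = 2
Contribution per link = PR / outlinks
= 1/45 / 2
= 1/90

1/90


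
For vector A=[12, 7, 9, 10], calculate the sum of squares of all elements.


|A|^2 = sum of squared components
A[0]^2 = 12^2 = 144
A[1]^2 = 7^2 = 49
A[2]^2 = 9^2 = 81
A[3]^2 = 10^2 = 100
Sum = 144 + 49 + 81 + 100 = 374

374


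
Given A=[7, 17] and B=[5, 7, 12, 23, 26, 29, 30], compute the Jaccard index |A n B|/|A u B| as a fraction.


A intersect B = [7]
|A intersect B| = 1
A union B = [5, 7, 12, 17, 23, 26, 29, 30]
|A union B| = 8
Jaccard = 1/8 = 1/8

1/8


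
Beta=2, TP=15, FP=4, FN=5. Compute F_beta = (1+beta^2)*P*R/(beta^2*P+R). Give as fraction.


P = TP/(TP+FP) = 15/19 = 15/19
R = TP/(TP+FN) = 15/20 = 3/4
beta^2 = 2^2 = 4
(1 + beta^2) = 5
Numerator = (1+beta^2)*P*R = 225/76
Denominator = beta^2*P + R = 60/19 + 3/4 = 297/76
F_beta = 25/33

25/33


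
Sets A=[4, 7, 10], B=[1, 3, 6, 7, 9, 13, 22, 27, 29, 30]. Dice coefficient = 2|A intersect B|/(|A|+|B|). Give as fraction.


A intersect B = [7]
|A intersect B| = 1
|A| = 3, |B| = 10
Dice = 2*1 / (3+10)
= 2 / 13 = 2/13

2/13


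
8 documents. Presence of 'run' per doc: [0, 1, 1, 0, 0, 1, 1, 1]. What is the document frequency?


Checking each document for 'run':
Doc 1: absent
Doc 2: present
Doc 3: present
Doc 4: absent
Doc 5: absent
Doc 6: present
Doc 7: present
Doc 8: present
df = sum of presences = 0 + 1 + 1 + 0 + 0 + 1 + 1 + 1 = 5

5


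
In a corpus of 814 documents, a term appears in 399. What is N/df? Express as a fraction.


IDF ratio = N / df
= 814 / 399
= 814/399

814/399


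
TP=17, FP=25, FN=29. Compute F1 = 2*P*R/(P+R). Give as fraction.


F1 = 2 * P * R / (P + R)
P = TP/(TP+FP) = 17/42 = 17/42
R = TP/(TP+FN) = 17/46 = 17/46
2 * P * R = 2 * 17/42 * 17/46 = 289/966
P + R = 17/42 + 17/46 = 374/483
F1 = 289/966 / 374/483 = 17/44

17/44


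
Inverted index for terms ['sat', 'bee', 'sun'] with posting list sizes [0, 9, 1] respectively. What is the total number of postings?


Summing posting list sizes:
'sat': 0 postings
'bee': 9 postings
'sun': 1 postings
Total = 0 + 9 + 1 = 10

10


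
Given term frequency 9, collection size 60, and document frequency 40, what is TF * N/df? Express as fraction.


TF * (N/df)
= 9 * (60/40)
= 9 * 3/2
= 27/2

27/2


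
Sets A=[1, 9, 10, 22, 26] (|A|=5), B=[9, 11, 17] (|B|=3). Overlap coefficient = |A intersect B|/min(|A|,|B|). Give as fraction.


A intersect B = [9]
|A intersect B| = 1
min(|A|, |B|) = min(5, 3) = 3
Overlap = 1 / 3 = 1/3

1/3


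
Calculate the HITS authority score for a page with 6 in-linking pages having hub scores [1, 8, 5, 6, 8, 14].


Authority = sum of hub scores of in-linkers
In-link 1: hub score = 1
In-link 2: hub score = 8
In-link 3: hub score = 5
In-link 4: hub score = 6
In-link 5: hub score = 8
In-link 6: hub score = 14
Authority = 1 + 8 + 5 + 6 + 8 + 14 = 42

42


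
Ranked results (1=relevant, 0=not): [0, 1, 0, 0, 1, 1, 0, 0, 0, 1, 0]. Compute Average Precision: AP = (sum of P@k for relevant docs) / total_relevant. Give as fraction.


Computing P@k for each relevant position:
Position 1: not relevant
Position 2: relevant, P@2 = 1/2 = 1/2
Position 3: not relevant
Position 4: not relevant
Position 5: relevant, P@5 = 2/5 = 2/5
Position 6: relevant, P@6 = 3/6 = 1/2
Position 7: not relevant
Position 8: not relevant
Position 9: not relevant
Position 10: relevant, P@10 = 4/10 = 2/5
Position 11: not relevant
Sum of P@k = 1/2 + 2/5 + 1/2 + 2/5 = 9/5
AP = 9/5 / 4 = 9/20

9/20


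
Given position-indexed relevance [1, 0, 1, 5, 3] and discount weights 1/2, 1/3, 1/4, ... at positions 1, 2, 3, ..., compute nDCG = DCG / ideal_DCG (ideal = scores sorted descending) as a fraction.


Position discount weights w_i = 1/(i+1) for i=1..5:
Weights = [1/2, 1/3, 1/4, 1/5, 1/6]
Actual relevance: [1, 0, 1, 5, 3]
DCG = 1/2 + 0/3 + 1/4 + 5/5 + 3/6 = 9/4
Ideal relevance (sorted desc): [5, 3, 1, 1, 0]
Ideal DCG = 5/2 + 3/3 + 1/4 + 1/5 + 0/6 = 79/20
nDCG = DCG / ideal_DCG = 9/4 / 79/20 = 45/79

45/79


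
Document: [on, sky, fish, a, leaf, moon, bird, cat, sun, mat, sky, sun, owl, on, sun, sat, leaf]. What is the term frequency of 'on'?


Document has 17 words
Scanning for 'on':
Found at positions: [0, 13]
Count = 2

2


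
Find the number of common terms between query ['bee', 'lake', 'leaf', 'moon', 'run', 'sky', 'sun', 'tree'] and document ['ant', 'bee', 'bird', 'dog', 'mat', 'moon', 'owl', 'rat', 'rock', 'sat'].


Query terms: ['bee', 'lake', 'leaf', 'moon', 'run', 'sky', 'sun', 'tree']
Document terms: ['ant', 'bee', 'bird', 'dog', 'mat', 'moon', 'owl', 'rat', 'rock', 'sat']
Common terms: ['bee', 'moon']
Overlap count = 2

2


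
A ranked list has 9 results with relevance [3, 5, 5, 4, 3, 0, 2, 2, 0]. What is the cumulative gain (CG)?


Cumulative Gain = sum of relevance scores
Position 1: rel=3, running sum=3
Position 2: rel=5, running sum=8
Position 3: rel=5, running sum=13
Position 4: rel=4, running sum=17
Position 5: rel=3, running sum=20
Position 6: rel=0, running sum=20
Position 7: rel=2, running sum=22
Position 8: rel=2, running sum=24
Position 9: rel=0, running sum=24
CG = 24

24


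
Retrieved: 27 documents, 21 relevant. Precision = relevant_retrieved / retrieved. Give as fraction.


Precision = relevant_retrieved / total_retrieved
= 21 / 27
= 21 / (21 + 6)
= 7/9

7/9


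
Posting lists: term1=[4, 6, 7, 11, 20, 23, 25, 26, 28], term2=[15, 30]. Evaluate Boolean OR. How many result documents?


Boolean OR: find union of posting lists
term1 docs: [4, 6, 7, 11, 20, 23, 25, 26, 28]
term2 docs: [15, 30]
Union: [4, 6, 7, 11, 15, 20, 23, 25, 26, 28, 30]
|union| = 11

11


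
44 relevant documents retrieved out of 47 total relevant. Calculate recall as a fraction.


Recall = retrieved_relevant / total_relevant
= 44 / 47
= 44 / (44 + 3)
= 44/47

44/47


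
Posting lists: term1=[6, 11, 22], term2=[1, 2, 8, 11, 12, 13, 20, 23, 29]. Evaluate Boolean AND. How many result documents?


Boolean AND: find intersection of posting lists
term1 docs: [6, 11, 22]
term2 docs: [1, 2, 8, 11, 12, 13, 20, 23, 29]
Intersection: [11]
|intersection| = 1

1


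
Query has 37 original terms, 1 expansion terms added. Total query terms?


Original terms: 37
Expansion terms: 1
Total = 37 + 1 = 38

38


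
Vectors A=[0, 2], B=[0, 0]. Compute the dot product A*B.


Dot product = sum of element-wise products
A[0]*B[0] = 0*0 = 0
A[1]*B[1] = 2*0 = 0
Sum = 0 + 0 = 0

0


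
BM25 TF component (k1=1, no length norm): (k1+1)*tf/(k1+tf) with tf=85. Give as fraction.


BM25 TF component = (k1+1)*tf / (k1+tf)
k1 = 1, tf = 85
Numerator = (1+1)*85 = 170
Denominator = 1 + 85 = 86
= 170/86 = 85/43

85/43


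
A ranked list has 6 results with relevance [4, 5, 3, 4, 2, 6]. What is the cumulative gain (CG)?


Cumulative Gain = sum of relevance scores
Position 1: rel=4, running sum=4
Position 2: rel=5, running sum=9
Position 3: rel=3, running sum=12
Position 4: rel=4, running sum=16
Position 5: rel=2, running sum=18
Position 6: rel=6, running sum=24
CG = 24

24


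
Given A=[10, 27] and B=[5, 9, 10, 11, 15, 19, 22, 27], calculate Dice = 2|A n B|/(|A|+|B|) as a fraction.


A intersect B = [10, 27]
|A intersect B| = 2
|A| = 2, |B| = 8
Dice = 2*2 / (2+8)
= 4 / 10 = 2/5

2/5


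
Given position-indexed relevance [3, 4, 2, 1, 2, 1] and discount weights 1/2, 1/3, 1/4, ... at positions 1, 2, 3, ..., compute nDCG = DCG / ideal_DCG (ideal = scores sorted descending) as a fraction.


Position discount weights w_i = 1/(i+1) for i=1..6:
Weights = [1/2, 1/3, 1/4, 1/5, 1/6, 1/7]
Actual relevance: [3, 4, 2, 1, 2, 1]
DCG = 3/2 + 4/3 + 2/4 + 1/5 + 2/6 + 1/7 = 421/105
Ideal relevance (sorted desc): [4, 3, 2, 2, 1, 1]
Ideal DCG = 4/2 + 3/3 + 2/4 + 2/5 + 1/6 + 1/7 = 442/105
nDCG = DCG / ideal_DCG = 421/105 / 442/105 = 421/442

421/442


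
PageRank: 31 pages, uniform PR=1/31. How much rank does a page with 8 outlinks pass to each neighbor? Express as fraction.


Initial PR = 1/31 = 1/31
Outlinks = 8
Contribution per link = PR / outlinks
= 1/31 / 8
= 1/248

1/248


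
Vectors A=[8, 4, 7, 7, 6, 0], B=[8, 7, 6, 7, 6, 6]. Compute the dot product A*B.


Dot product = sum of element-wise products
A[0]*B[0] = 8*8 = 64
A[1]*B[1] = 4*7 = 28
A[2]*B[2] = 7*6 = 42
A[3]*B[3] = 7*7 = 49
A[4]*B[4] = 6*6 = 36
A[5]*B[5] = 0*6 = 0
Sum = 64 + 28 + 42 + 49 + 36 + 0 = 219

219


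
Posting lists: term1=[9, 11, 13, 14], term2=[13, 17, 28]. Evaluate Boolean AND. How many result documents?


Boolean AND: find intersection of posting lists
term1 docs: [9, 11, 13, 14]
term2 docs: [13, 17, 28]
Intersection: [13]
|intersection| = 1

1


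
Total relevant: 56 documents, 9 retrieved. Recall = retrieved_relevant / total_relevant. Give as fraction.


Recall = retrieved_relevant / total_relevant
= 9 / 56
= 9 / (9 + 47)
= 9/56

9/56


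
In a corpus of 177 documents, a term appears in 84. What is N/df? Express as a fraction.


IDF ratio = N / df
= 177 / 84
= 59/28

59/28


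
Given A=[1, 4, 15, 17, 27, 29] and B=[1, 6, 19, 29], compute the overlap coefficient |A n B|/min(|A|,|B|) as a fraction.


A intersect B = [1, 29]
|A intersect B| = 2
min(|A|, |B|) = min(6, 4) = 4
Overlap = 2 / 4 = 1/2

1/2


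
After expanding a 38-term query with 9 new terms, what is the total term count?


Original terms: 38
Expansion terms: 9
Total = 38 + 9 = 47

47


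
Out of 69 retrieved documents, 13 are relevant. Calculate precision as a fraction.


Precision = relevant_retrieved / total_retrieved
= 13 / 69
= 13 / (13 + 56)
= 13/69

13/69


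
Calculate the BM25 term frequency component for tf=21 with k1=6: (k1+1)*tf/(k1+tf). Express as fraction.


BM25 TF component = (k1+1)*tf / (k1+tf)
k1 = 6, tf = 21
Numerator = (6+1)*21 = 147
Denominator = 6 + 21 = 27
= 147/27 = 49/9

49/9


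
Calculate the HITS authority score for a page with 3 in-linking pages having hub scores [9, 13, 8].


Authority = sum of hub scores of in-linkers
In-link 1: hub score = 9
In-link 2: hub score = 13
In-link 3: hub score = 8
Authority = 9 + 13 + 8 = 30

30


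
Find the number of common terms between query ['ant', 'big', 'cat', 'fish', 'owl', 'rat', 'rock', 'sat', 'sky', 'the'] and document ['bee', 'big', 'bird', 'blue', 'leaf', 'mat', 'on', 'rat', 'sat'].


Query terms: ['ant', 'big', 'cat', 'fish', 'owl', 'rat', 'rock', 'sat', 'sky', 'the']
Document terms: ['bee', 'big', 'bird', 'blue', 'leaf', 'mat', 'on', 'rat', 'sat']
Common terms: ['big', 'rat', 'sat']
Overlap count = 3

3


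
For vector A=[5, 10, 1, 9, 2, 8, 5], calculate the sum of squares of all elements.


|A|^2 = sum of squared components
A[0]^2 = 5^2 = 25
A[1]^2 = 10^2 = 100
A[2]^2 = 1^2 = 1
A[3]^2 = 9^2 = 81
A[4]^2 = 2^2 = 4
A[5]^2 = 8^2 = 64
A[6]^2 = 5^2 = 25
Sum = 25 + 100 + 1 + 81 + 4 + 64 + 25 = 300

300


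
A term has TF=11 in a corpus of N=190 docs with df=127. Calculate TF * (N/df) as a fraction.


TF * (N/df)
= 11 * (190/127)
= 11 * 190/127
= 2090/127

2090/127


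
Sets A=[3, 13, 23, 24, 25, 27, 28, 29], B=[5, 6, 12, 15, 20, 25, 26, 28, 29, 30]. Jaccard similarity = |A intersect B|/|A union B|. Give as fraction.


A intersect B = [25, 28, 29]
|A intersect B| = 3
A union B = [3, 5, 6, 12, 13, 15, 20, 23, 24, 25, 26, 27, 28, 29, 30]
|A union B| = 15
Jaccard = 3/15 = 1/5

1/5


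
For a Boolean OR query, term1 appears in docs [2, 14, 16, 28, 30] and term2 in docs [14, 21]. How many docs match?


Boolean OR: find union of posting lists
term1 docs: [2, 14, 16, 28, 30]
term2 docs: [14, 21]
Union: [2, 14, 16, 21, 28, 30]
|union| = 6

6


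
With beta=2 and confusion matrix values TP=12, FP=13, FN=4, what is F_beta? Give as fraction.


P = TP/(TP+FP) = 12/25 = 12/25
R = TP/(TP+FN) = 12/16 = 3/4
beta^2 = 2^2 = 4
(1 + beta^2) = 5
Numerator = (1+beta^2)*P*R = 9/5
Denominator = beta^2*P + R = 48/25 + 3/4 = 267/100
F_beta = 60/89

60/89


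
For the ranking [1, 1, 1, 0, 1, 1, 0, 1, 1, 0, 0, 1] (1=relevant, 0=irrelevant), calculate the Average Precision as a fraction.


Computing P@k for each relevant position:
Position 1: relevant, P@1 = 1/1 = 1
Position 2: relevant, P@2 = 2/2 = 1
Position 3: relevant, P@3 = 3/3 = 1
Position 4: not relevant
Position 5: relevant, P@5 = 4/5 = 4/5
Position 6: relevant, P@6 = 5/6 = 5/6
Position 7: not relevant
Position 8: relevant, P@8 = 6/8 = 3/4
Position 9: relevant, P@9 = 7/9 = 7/9
Position 10: not relevant
Position 11: not relevant
Position 12: relevant, P@12 = 8/12 = 2/3
Sum of P@k = 1 + 1 + 1 + 4/5 + 5/6 + 3/4 + 7/9 + 2/3 = 1229/180
AP = 1229/180 / 8 = 1229/1440

1229/1440


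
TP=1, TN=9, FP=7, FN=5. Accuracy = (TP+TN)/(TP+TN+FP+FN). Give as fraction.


Accuracy = (TP + TN) / (TP + TN + FP + FN)
TP + TN = 1 + 9 = 10
Total = 1 + 9 + 7 + 5 = 22
Accuracy = 10 / 22 = 5/11

5/11


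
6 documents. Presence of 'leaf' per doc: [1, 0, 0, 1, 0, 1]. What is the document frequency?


Checking each document for 'leaf':
Doc 1: present
Doc 2: absent
Doc 3: absent
Doc 4: present
Doc 5: absent
Doc 6: present
df = sum of presences = 1 + 0 + 0 + 1 + 0 + 1 = 3

3


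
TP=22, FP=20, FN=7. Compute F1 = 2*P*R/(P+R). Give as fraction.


F1 = 2 * P * R / (P + R)
P = TP/(TP+FP) = 22/42 = 11/21
R = TP/(TP+FN) = 22/29 = 22/29
2 * P * R = 2 * 11/21 * 22/29 = 484/609
P + R = 11/21 + 22/29 = 781/609
F1 = 484/609 / 781/609 = 44/71

44/71


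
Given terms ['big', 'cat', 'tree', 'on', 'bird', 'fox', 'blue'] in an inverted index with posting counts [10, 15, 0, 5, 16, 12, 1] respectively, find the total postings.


Summing posting list sizes:
'big': 10 postings
'cat': 15 postings
'tree': 0 postings
'on': 5 postings
'bird': 16 postings
'fox': 12 postings
'blue': 1 postings
Total = 10 + 15 + 0 + 5 + 16 + 12 + 1 = 59

59


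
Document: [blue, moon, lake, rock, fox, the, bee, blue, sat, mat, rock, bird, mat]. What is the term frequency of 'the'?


Document has 13 words
Scanning for 'the':
Found at positions: [5]
Count = 1

1
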